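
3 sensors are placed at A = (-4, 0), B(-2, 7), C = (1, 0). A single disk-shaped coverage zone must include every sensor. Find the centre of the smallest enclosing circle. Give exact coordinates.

Side lengths²: AB² = 53, AC² = 25, BC² = 58.
Since BC² = 58 < 53 + 25 = 78, the triangle is acute, so the smallest enclosing circle is the circumcircle.
Circumcentre = (-1.5, 43/14), r² = 1537/98.
Centre = (-1.5, 43/14).

(-1.5, 43/14)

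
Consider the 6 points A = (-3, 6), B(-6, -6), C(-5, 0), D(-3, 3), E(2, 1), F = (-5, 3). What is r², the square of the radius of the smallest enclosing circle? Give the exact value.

38.42

A smallest enclosing disk is always determined by at most three of the input points on its boundary.
The minimum enclosing circle is determined by three boundary points: A, B, E.
Their circumcentre is (-4.1, -0.1) with r² = 38.42.
The farthest remaining point D is at distance² 10.82 ≤ 38.42.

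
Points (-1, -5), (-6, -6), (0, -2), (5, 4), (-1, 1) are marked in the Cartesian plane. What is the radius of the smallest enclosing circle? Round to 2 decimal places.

7.43

The farthest pair is (-6, -6)–(5, 4) with squared distance 221. The circle on this segment as diameter has centre (-0.5, -1) and r² = 221/4 = 55.25.
Check (-1, -5): distance² to centre = 16.25 ≤ 55.25, so it lies inside.
All remaining points lie in this disk, and no smaller disk contains both endpoints, so this is the minimum enclosing circle.
r = √(55.25) ≈ 7.43.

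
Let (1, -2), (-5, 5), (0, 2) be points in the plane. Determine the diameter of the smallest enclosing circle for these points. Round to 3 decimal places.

9.220

Call the three points A, B, C in the order given.
Side lengths²: AB² = 85, AC² = 17, BC² = 34.
Since AB² = 85 ≥ 34 + 17 = 51, the angle opposite AB is not acute, so the smallest enclosing circle has AB as diameter.
Centre = midpoint of AB = (-2, 1.5), r² = 85/4 = 21.25.
Diameter = 2r = 2√(21.25) ≈ 9.220.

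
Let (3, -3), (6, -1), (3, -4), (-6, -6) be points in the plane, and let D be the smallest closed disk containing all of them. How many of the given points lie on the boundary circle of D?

By Welzl's lemma the MEC is supported by two points (diametrically opposite) or three points (on a circumcircle).
The farthest pair is (6, -1)–(-6, -6) with squared distance 169. The circle on this segment as diameter has centre (0, -3.5) and r² = 169/4 = 42.25.
Check (3, -3): distance² to centre = 9.25 ≤ 42.25, so it lies inside.
All remaining points lie in this disk, and no smaller disk contains both endpoints, so this is the minimum enclosing circle.
The points at distance exactly r from the centre are (6, -1), (-6, -6) — 2 points.

2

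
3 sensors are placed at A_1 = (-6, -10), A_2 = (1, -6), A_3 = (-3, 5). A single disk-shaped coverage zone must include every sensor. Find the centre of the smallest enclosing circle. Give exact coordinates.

Side lengths²: A_1A_2² = 65, A_1A_3² = 234, A_2A_3² = 137.
Since A_1A_3² = 234 ≥ 137 + 65 = 202, the angle opposite A_1A_3 is not acute, so the smallest enclosing circle has A_1A_3 as diameter.
Centre = midpoint of A_1A_3 = (-4.5, -2.5), r² = 234/4 = 58.5.
Centre = (-4.5, -2.5).

(-4.5, -2.5)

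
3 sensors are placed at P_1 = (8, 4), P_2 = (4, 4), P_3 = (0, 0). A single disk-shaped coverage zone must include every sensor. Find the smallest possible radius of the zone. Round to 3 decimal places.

4.472

Side lengths²: P_1P_2² = 16, P_1P_3² = 80, P_2P_3² = 32.
Since P_1P_3² = 80 ≥ 32 + 16 = 48, the angle opposite P_1P_3 is not acute, so the smallest enclosing circle has P_1P_3 as diameter.
Centre = midpoint of P_1P_3 = (4, 2), r² = 80/4 = 20.
r = √20 ≈ 4.472.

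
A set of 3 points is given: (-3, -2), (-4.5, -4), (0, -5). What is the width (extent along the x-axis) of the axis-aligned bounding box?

4.5

max x = 0, min x = -4.5, so width = 4.5.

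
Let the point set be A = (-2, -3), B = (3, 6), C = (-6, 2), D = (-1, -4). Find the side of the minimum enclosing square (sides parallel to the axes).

The bounding box has width 9 and height 10.
An axis-aligned square enclosing the set must have side ≥ max(width, height).
So the minimum side is max(9, 10) = 10.

10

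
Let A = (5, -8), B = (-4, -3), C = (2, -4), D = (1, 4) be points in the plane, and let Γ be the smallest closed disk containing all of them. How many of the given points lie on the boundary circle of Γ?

The minimum enclosing circle is determined by three boundary points: A, B, D.
Their circumcentre is (51/22, -49/22) with r² = 9805/242.
The farthest remaining point C is at distance² 785/242 ≤ 9805/242.
The points at distance exactly r from the centre are A, B, D — 3 points.

3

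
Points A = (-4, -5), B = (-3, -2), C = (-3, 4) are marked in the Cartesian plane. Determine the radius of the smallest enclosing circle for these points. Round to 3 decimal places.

Side lengths²: AB² = 10, AC² = 82, BC² = 36.
Since AC² = 82 ≥ 36 + 10 = 46, the angle opposite AC is not acute, so the smallest enclosing circle has AC as diameter.
Centre = midpoint of AC = (-3.5, -0.5), r² = 82/4 = 20.5.
r = √(20.5) ≈ 4.528.

4.528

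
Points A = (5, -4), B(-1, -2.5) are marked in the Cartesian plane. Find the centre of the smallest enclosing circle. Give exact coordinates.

The smallest circle enclosing two points has them as diameter endpoints.
Centre = midpoint = (2, -3.25); r² = |AB|²/4 = 38.25/4 = 9.5625.
Centre = (2, -3.25).

(2, -3.25)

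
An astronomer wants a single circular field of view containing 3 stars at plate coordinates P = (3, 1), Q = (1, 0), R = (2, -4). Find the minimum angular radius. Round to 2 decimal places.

Side lengths²: PQ² = 5, PR² = 26, QR² = 17.
Since PR² = 26 ≥ 17 + 5 = 22, the angle opposite PR is not acute, so the smallest enclosing circle has PR as diameter.
Centre = midpoint of PR = (2.5, -1.5), r² = 26/4 = 6.5.
r = √(6.5) ≈ 2.55.

2.55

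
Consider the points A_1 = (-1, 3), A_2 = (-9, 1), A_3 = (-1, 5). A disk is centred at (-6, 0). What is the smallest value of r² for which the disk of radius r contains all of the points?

The required radius is the distance from (-6, 0) to the farthest point.
Squared distances: 34, 10, 50.
Maximum is 50, attained at A_3.

50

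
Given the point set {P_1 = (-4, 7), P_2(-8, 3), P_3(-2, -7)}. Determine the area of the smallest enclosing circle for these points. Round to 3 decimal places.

Side lengths²: P_1P_2² = 32, P_1P_3² = 200, P_2P_3² = 136.
Since P_1P_3² = 200 ≥ 136 + 32 = 168, the angle opposite P_1P_3 is not acute, so the smallest enclosing circle has P_1P_3 as diameter.
Centre = midpoint of P_1P_3 = (-3, 0), r² = 200/4 = 50.
Area = π·r² = π·50 ≈ 157.080.

157.080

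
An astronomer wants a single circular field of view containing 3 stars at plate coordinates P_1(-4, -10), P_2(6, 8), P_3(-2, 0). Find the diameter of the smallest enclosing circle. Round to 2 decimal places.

20.59

Side lengths²: P_1P_2² = 424, P_1P_3² = 104, P_2P_3² = 128.
Since P_1P_2² = 424 ≥ 128 + 104 = 232, the angle opposite P_1P_2 is not acute, so the smallest enclosing circle has P_1P_2 as diameter.
Centre = midpoint of P_1P_2 = (1, -1), r² = 424/4 = 106.
Diameter = 2r = 2√106 ≈ 20.59.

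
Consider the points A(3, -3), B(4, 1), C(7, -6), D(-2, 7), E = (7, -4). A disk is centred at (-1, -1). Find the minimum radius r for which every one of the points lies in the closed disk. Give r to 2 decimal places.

9.43

The required radius is the distance from (-1, -1) to the farthest point.
Squared distances: 20, 29, 89, 65, 73.
Maximum is 89, attained at C.
r = √89 ≈ 9.43.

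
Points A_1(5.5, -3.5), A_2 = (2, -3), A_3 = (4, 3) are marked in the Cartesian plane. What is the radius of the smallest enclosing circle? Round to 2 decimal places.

Side lengths²: A_1A_2² = 12.5, A_1A_3² = 44.5, A_2A_3² = 40.
Since A_1A_3² = 44.5 < 40 + 12.5 = 52.5, the triangle is acute, so the smallest enclosing circle is the circumcircle.
Circumcentre = (183/44, -17/44), r² = 11125/968.
r = √(11125/968) ≈ 3.39.

3.39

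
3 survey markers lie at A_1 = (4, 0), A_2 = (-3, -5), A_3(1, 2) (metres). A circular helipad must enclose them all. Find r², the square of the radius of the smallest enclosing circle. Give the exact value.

Side lengths²: A_1A_2² = 74, A_1A_3² = 13, A_2A_3² = 65.
Since A_1A_2² = 74 < 65 + 13 = 78, the triangle is acute, so the smallest enclosing circle is the circumcircle.
Circumcentre = (19/58, -131/58), r² = 31265/1682.

31265/1682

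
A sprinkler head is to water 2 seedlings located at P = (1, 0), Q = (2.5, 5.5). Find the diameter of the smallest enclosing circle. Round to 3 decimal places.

5.701

The smallest circle enclosing two points has them as diameter endpoints.
Centre = midpoint = (1.75, 2.75); r² = |PQ|²/4 = 32.5/4 = 8.125.
Diameter = 2r = 2√(8.125) ≈ 5.701.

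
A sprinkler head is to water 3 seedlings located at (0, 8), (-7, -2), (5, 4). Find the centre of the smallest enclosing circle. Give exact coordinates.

Call the three points A, B, C in the order given.
Side lengths²: AB² = 149, AC² = 41, BC² = 180.
Since BC² = 180 < 149 + 41 = 190, the triangle is acute, so the smallest enclosing circle is the circumcircle.
Circumcentre = (-31/26, 18/13), r² = 30545/676.
Centre = (-31/26, 18/13).

(-31/26, 18/13)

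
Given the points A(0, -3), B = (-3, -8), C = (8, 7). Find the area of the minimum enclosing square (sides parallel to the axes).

225

The bounding box has width 11 and height 15.
An axis-aligned square enclosing the set must have side ≥ max(width, height).
So the minimum side is max(11, 15) = 15.
Area = 15² = 225.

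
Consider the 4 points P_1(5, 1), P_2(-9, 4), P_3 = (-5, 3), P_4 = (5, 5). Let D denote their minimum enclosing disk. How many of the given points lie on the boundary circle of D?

3

The minimum enclosing circle of a finite set is fixed by two of the points (as a diameter) or three (as a circumcircle).
The minimum enclosing circle is determined by three boundary points: P_1, P_2, P_4.
Their circumcentre is (-53/28, 3) with r² = 40385/784.
The farthest remaining point P_3 is at distance² 7569/784 ≤ 40385/784.
The points at distance exactly r from the centre are P_1, P_2, P_4 — 3 points.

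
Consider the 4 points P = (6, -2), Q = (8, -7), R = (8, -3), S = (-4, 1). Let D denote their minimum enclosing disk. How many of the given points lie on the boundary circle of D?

2

The minimum enclosing circle of a finite set is fixed by two of the points (as a diameter) or three (as a circumcircle).
The farthest pair is Q–S with squared distance 208. The circle on this segment as diameter has centre (2, -3) and r² = 208/4 = 52.
Check P: distance² to centre = 17 ≤ 52, so it lies inside.
All remaining points lie in this disk, and no smaller disk contains both endpoints, so this is the minimum enclosing circle.
The points at distance exactly r from the centre are Q, S — 2 points.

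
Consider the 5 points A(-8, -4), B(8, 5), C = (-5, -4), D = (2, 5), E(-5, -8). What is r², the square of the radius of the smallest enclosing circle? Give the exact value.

8425/98

A smallest enclosing disk is always determined by at most three of the input points on its boundary.
The minimum enclosing circle is determined by three boundary points: A, B, E.
Their circumcentre is (9/14, -9/14) with r² = 8425/98.
The farthest remaining point C is at distance² 4225/98 ≤ 8425/98.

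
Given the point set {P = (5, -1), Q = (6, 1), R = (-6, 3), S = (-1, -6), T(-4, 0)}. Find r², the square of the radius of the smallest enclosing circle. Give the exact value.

1961/49

By Welzl's lemma the MEC is supported by two points (diametrically opposite) or three points (on a circumcircle).
The minimum enclosing circle is determined by three boundary points: Q, R, S.
Their circumcentre is (-2/7, 2/7) with r² = 1961/49.
The farthest remaining point P is at distance² 1450/49 ≤ 1961/49.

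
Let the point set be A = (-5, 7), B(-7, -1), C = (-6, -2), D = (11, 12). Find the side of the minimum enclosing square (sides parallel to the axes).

18

The bounding box has width 18 and height 14.
An axis-aligned square enclosing the set must have side ≥ max(width, height).
So the minimum side is max(18, 14) = 18.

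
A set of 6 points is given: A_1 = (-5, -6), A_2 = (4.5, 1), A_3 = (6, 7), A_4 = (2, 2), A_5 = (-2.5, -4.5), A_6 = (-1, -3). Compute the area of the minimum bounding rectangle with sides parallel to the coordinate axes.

x ranges over [-5, 6], width 11.
y ranges over [-6, 7], height 13.
Area = 11 × 13 = 143.

143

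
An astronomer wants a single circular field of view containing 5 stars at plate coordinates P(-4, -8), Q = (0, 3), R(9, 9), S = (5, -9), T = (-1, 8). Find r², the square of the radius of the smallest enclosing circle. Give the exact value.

A smallest enclosing disk is always determined by at most three of the input points on its boundary.
The farthest pair is P–R with squared distance 458. The circle on this segment as diameter has centre (2.5, 0.5) and r² = 458/4 = 114.5.
Check Q: distance² to centre = 12.5 ≤ 114.5, so it lies inside.
All remaining points lie in this disk, and no smaller disk contains both endpoints, so this is the minimum enclosing circle.

114.5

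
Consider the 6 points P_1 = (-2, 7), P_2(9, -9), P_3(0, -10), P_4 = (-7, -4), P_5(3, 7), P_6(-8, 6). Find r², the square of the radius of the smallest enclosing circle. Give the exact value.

128.5

A smallest enclosing disk is always determined by at most three of the input points on its boundary.
The farthest pair is P_2–P_6 with squared distance 514. The circle on this segment as diameter has centre (0.5, -1.5) and r² = 514/4 = 128.5.
Check P_1: distance² to centre = 78.5 ≤ 128.5, so it lies inside.
All remaining points lie in this disk, and no smaller disk contains both endpoints, so this is the minimum enclosing circle.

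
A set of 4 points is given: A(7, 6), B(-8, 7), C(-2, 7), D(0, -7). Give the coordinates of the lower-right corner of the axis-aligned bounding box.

(7, -7)

x-range [-8, 7], y-range [-7, 7].
The lower-right corner is (7, -7).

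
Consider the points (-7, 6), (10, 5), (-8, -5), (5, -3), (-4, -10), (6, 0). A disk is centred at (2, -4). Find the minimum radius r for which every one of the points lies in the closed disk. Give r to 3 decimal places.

The required radius is the distance from (2, -4) to the farthest point.
Squared distances: 181, 145, 101, 10, 72, 32.
Maximum is 181, attained at (-7, 6).
r = √181 ≈ 13.454.

13.454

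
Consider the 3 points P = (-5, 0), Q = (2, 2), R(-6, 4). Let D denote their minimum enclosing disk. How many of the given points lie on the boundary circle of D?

Side lengths²: PQ² = 53, PR² = 17, QR² = 68.
Since QR² = 68 < 53 + 17 = 70, the triangle is acute, so the smallest enclosing circle is the circumcircle.
Circumcentre = (-61/30, 43/15), r² = 15317/900.
The points at distance exactly r from the centre are P, Q, R — 3 points.

3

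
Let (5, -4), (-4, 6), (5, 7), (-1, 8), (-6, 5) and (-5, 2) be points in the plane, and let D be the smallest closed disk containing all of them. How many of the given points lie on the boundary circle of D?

3

The minimum enclosing circle of a finite set is fixed by two of the points (as a diameter) or three (as a circumcircle).
The minimum enclosing circle is determined by three boundary points: (5, -4), (5, 7), (-6, 5).
Their circumcentre is (7/22, 1.5) with r² = 12625/242.
The farthest remaining point (-1, 8) is at distance² 10645/242 ≤ 12625/242.
The points at distance exactly r from the centre are (5, -4), (5, 7), (-6, 5) — 3 points.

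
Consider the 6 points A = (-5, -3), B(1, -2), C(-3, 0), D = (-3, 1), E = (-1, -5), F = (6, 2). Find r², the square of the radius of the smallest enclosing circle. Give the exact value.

36.5

The minimum enclosing circle of a finite set is fixed by two of the points (as a diameter) or three (as a circumcircle).
The farthest pair is A–F with squared distance 146. The circle on this segment as diameter has centre (0.5, -0.5) and r² = 146/4 = 36.5.
Check B: distance² to centre = 2.5 ≤ 36.5, so it lies inside.
All remaining points lie in this disk, and no smaller disk contains both endpoints, so this is the minimum enclosing circle.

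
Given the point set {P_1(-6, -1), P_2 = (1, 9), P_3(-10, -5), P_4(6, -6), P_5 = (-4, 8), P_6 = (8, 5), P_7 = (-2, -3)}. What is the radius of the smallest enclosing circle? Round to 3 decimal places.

A smallest enclosing disk is always determined by at most three of the input points on its boundary.
The farthest pair is P_3–P_6 with squared distance 424. The circle on this segment as diameter has centre (-1, 0) and r² = 424/4 = 106.
Check P_1: distance² to centre = 26 ≤ 106, so it lies inside.
All remaining points lie in this disk, and no smaller disk contains both endpoints, so this is the minimum enclosing circle.
r = √106 ≈ 10.296.

10.296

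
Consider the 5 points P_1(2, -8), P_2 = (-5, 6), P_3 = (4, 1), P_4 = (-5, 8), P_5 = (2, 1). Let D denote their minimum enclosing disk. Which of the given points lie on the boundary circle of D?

P_1, P_4

A smallest enclosing disk is always determined by at most three of the input points on its boundary.
The farthest pair is P_1–P_4 with squared distance 305. The circle on this segment as diameter has centre (-1.5, 0) and r² = 305/4 = 76.25.
Check P_2: distance² to centre = 48.25 ≤ 76.25, so it lies inside.
All remaining points lie in this disk, and no smaller disk contains both endpoints, so this is the minimum enclosing circle.
The points at distance exactly r from the centre are P_1, P_4 — 2 points.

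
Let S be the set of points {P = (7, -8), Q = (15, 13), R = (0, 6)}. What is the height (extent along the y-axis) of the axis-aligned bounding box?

21

max y = 13, min y = -8, so height = 21.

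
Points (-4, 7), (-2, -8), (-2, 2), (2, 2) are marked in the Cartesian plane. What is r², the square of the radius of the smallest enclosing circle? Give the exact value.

57.25

The farthest pair is (-4, 7)–(-2, -8) with squared distance 229. The circle on this segment as diameter has centre (-3, -0.5) and r² = 229/4 = 57.25.
Check (-2, 2): distance² to centre = 7.25 ≤ 57.25, so it lies inside.
All remaining points lie in this disk, and no smaller disk contains both endpoints, so this is the minimum enclosing circle.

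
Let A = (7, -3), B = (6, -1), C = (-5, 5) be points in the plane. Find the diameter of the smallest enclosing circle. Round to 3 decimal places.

14.422

Side lengths²: AB² = 5, AC² = 208, BC² = 157.
Since AC² = 208 ≥ 157 + 5 = 162, the angle opposite AC is not acute, so the smallest enclosing circle has AC as diameter.
Centre = midpoint of AC = (1, 1), r² = 208/4 = 52.
Diameter = 2r = 2√52 ≈ 14.422.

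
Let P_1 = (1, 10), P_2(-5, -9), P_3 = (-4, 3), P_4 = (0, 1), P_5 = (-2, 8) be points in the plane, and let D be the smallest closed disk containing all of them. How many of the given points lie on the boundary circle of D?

By Welzl's lemma the MEC is supported by two points (diametrically opposite) or three points (on a circumcircle).
The farthest pair is P_1–P_2 with squared distance 397. The circle on this segment as diameter has centre (-2, 0.5) and r² = 397/4 = 99.25.
Check P_3: distance² to centre = 10.25 ≤ 99.25, so it lies inside.
All remaining points lie in this disk, and no smaller disk contains both endpoints, so this is the minimum enclosing circle.
The points at distance exactly r from the centre are P_1, P_2 — 2 points.

2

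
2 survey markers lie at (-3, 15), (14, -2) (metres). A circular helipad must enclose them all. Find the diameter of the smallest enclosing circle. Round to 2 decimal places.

The smallest circle enclosing two points has them as diameter endpoints.
Centre = midpoint = (5.5, 6.5); r² = |(-3, 15)−(14, -2)|²/4 = 578/4 = 144.5.
Diameter = 2r = 2√(144.5) ≈ 24.04.

24.04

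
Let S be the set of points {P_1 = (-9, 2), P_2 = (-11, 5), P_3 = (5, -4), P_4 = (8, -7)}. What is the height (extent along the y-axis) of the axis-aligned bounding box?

max y = 5, min y = -7, so height = 12.

12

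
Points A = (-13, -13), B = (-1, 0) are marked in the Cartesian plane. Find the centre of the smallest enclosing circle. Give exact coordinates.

The smallest circle enclosing two points has them as diameter endpoints.
Centre = midpoint = (-7, -6.5); r² = |AB|²/4 = 313/4 = 78.25.
Centre = (-7, -6.5).

(-7, -6.5)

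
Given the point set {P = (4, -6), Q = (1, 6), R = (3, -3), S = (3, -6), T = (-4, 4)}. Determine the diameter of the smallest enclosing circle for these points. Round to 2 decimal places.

The minimum enclosing circle is determined by three boundary points: P, Q, T.
Their circumcentre is (15/22, -5/11) with r² = 20213/484.
The farthest remaining point S is at distance² 17485/484 ≤ 20213/484.
Diameter = 2r = 2√(20213/484) ≈ 12.92.

12.92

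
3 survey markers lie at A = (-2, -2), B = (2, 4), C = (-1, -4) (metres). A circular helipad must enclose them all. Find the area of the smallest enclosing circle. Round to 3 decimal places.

57.334

Side lengths²: AB² = 52, AC² = 5, BC² = 73.
Since BC² = 73 ≥ 52 + 5 = 57, the angle opposite BC is not acute, so the smallest enclosing circle has BC as diameter.
Centre = midpoint of BC = (0.5, 0), r² = 73/4 = 18.25.
Area = π·r² = π·18.25 ≈ 57.334.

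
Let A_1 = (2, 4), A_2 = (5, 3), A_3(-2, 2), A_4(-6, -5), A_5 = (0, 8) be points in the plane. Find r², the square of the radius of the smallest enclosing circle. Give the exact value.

37925/722

The minimum enclosing circle of a finite set is fixed by two of the points (as a diameter) or three (as a circumcircle).
The minimum enclosing circle is determined by three boundary points: A_2, A_4, A_5.
Their circumcentre is (-75/38, 39/38) with r² = 37925/722.
The farthest remaining point A_1 is at distance² 17785/722 ≤ 37925/722.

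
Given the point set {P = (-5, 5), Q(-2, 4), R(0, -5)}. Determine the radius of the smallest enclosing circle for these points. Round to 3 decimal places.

Side lengths²: PQ² = 10, PR² = 125, QR² = 85.
Since PR² = 125 ≥ 85 + 10 = 95, the angle opposite PR is not acute, so the smallest enclosing circle has PR as diameter.
Centre = midpoint of PR = (-2.5, 0), r² = 125/4 = 31.25.
r = √(31.25) ≈ 5.590.

5.590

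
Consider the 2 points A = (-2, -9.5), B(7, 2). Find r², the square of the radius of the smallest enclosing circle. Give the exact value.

The smallest circle enclosing two points has them as diameter endpoints.
Centre = midpoint = (2.5, -3.75); r² = |AB|²/4 = 213.25/4 = 53.3125.

53.3125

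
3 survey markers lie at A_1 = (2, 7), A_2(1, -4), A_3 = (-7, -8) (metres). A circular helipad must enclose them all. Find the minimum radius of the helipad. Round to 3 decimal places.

8.746

Side lengths²: A_1A_2² = 122, A_1A_3² = 306, A_2A_3² = 80.
Since A_1A_3² = 306 ≥ 122 + 80 = 202, the angle opposite A_1A_3 is not acute, so the smallest enclosing circle has A_1A_3 as diameter.
Centre = midpoint of A_1A_3 = (-2.5, -0.5), r² = 306/4 = 76.5.
r = √(76.5) ≈ 8.746.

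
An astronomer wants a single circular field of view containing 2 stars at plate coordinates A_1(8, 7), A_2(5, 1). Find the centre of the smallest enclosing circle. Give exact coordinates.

The smallest circle enclosing two points has them as diameter endpoints.
Centre = midpoint = (6.5, 4); r² = |A_1A_2|²/4 = 45/4 = 11.25.
Centre = (6.5, 4).

(6.5, 4)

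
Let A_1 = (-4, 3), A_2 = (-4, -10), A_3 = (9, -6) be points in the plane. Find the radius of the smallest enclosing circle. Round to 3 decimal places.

Side lengths²: A_1A_2² = 169, A_1A_3² = 250, A_2A_3² = 185.
Since A_1A_3² = 250 < 185 + 169 = 354, the triangle is acute, so the smallest enclosing circle is the circumcircle.
Circumcentre = (29/26, -3.5), r² = 23125/338.
r = √(23125/338) ≈ 8.271.

8.271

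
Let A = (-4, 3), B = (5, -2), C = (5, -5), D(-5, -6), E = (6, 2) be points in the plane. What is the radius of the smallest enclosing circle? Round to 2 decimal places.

A smallest enclosing disk is always determined by at most three of the input points on its boundary.
The farthest pair is D–E with squared distance 185. The circle on this segment as diameter has centre (0.5, -2) and r² = 185/4 = 46.25.
Check A: distance² to centre = 45.25 ≤ 46.25, so it lies inside.
All remaining points lie in this disk, and no smaller disk contains both endpoints, so this is the minimum enclosing circle.
r = √(46.25) ≈ 6.80.

6.80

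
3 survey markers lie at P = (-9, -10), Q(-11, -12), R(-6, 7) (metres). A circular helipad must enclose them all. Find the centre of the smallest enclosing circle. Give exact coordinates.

(-8.5, -2.5)

Side lengths²: PQ² = 8, PR² = 298, QR² = 386.
Since QR² = 386 ≥ 298 + 8 = 306, the angle opposite QR is not acute, so the smallest enclosing circle has QR as diameter.
Centre = midpoint of QR = (-8.5, -2.5), r² = 386/4 = 96.5.
Centre = (-8.5, -2.5).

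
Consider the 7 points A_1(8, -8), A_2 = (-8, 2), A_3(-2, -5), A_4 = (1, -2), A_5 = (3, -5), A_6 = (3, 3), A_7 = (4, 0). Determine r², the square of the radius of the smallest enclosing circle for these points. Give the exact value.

The farthest pair is A_1–A_2 with squared distance 356. The circle on this segment as diameter has centre (0, -3) and r² = 356/4 = 89.
Check A_3: distance² to centre = 8 ≤ 89, so it lies inside.
All remaining points lie in this disk, and no smaller disk contains both endpoints, so this is the minimum enclosing circle.

89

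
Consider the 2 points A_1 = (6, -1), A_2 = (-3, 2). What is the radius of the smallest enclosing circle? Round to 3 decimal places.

The smallest circle enclosing two points has them as diameter endpoints.
Centre = midpoint = (1.5, 0.5); r² = |A_1A_2|²/4 = 90/4 = 22.5.
r = √(22.5) ≈ 4.743.

4.743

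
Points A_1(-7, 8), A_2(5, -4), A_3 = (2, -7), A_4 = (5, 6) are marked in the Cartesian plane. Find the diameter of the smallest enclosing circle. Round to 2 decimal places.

The minimum enclosing circle is determined by three boundary points: A_1, A_3, A_4.
Their circumcentre is (-55/27, 7/9) with r² = 55981/729.
The farthest remaining point A_2 is at distance² 52741/729 ≤ 55981/729.
Diameter = 2r = 2√(55981/729) ≈ 17.53.

17.53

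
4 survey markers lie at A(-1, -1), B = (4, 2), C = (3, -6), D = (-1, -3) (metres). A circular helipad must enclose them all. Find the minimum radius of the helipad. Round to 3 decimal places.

4.072

The minimum enclosing circle is determined by three boundary points: B, C, D.
Their circumcentre is (41/14, -27/14) with r² = 1625/98.
The farthest remaining point A is at distance² 1597/98 ≤ 1625/98.
r = √(1625/98) ≈ 4.072.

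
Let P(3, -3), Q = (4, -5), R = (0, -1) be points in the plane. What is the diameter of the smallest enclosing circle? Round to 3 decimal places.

Side lengths²: PQ² = 5, PR² = 13, QR² = 32.
Since QR² = 32 ≥ 13 + 5 = 18, the angle opposite QR is not acute, so the smallest enclosing circle has QR as diameter.
Centre = midpoint of QR = (2, -3), r² = 32/4 = 8.
Diameter = 2r = 2√8 ≈ 5.657.

5.657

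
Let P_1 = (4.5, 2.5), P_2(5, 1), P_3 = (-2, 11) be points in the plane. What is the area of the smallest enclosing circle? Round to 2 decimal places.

Side lengths²: P_1P_2² = 2.5, P_1P_3² = 114.5, P_2P_3² = 149.
Since P_2P_3² = 149 ≥ 114.5 + 2.5 = 117, the angle opposite P_2P_3 is not acute, so the smallest enclosing circle has P_2P_3 as diameter.
Centre = midpoint of P_2P_3 = (1.5, 6), r² = 149/4 = 37.25.
Area = π·r² = π·37.25 ≈ 117.02.

117.02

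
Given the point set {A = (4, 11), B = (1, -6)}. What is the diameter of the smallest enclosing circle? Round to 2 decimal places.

The smallest circle enclosing two points has them as diameter endpoints.
Centre = midpoint = (2.5, 2.5); r² = |AB|²/4 = 298/4 = 74.5.
Diameter = 2r = 2√(74.5) ≈ 17.26.

17.26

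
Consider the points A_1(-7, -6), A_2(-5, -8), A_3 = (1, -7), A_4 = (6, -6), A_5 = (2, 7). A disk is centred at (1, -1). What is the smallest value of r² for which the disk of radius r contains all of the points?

89

The required radius is the distance from (1, -1) to the farthest point.
Squared distances: 89, 85, 36, 50, 65.
Maximum is 89, attained at A_1.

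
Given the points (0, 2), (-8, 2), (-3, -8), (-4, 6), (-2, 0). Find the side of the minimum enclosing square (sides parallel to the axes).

14

The bounding box has width 8 and height 14.
An axis-aligned square enclosing the set must have side ≥ max(width, height).
So the minimum side is max(8, 14) = 14.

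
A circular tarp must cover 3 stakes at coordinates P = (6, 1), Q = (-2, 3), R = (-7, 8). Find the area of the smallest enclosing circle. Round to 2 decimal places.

Side lengths²: PQ² = 68, PR² = 218, QR² = 50.
Since PR² = 218 ≥ 68 + 50 = 118, the angle opposite PR is not acute, so the smallest enclosing circle has PR as diameter.
Centre = midpoint of PR = (-0.5, 4.5), r² = 218/4 = 54.5.
Area = π·r² = π·54.5 ≈ 171.22.

171.22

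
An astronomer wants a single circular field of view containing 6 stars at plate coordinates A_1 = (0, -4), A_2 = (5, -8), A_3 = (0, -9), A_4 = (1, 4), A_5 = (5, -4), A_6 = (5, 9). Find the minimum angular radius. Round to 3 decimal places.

A smallest enclosing disk is always determined by at most three of the input points on its boundary.
The farthest pair is A_3–A_6 with squared distance 349. The circle on this segment as diameter has centre (2.5, 0) and r² = 349/4 = 87.25.
Check A_1: distance² to centre = 22.25 ≤ 87.25, so it lies inside.
All remaining points lie in this disk, and no smaller disk contains both endpoints, so this is the minimum enclosing circle.
r = √(87.25) ≈ 9.341.

9.341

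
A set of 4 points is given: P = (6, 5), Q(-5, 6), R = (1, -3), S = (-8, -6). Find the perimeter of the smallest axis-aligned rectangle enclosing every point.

52

Width = max x − min x = 6 − (-8) = 14.
Height = max y − min y = 6 − (-6) = 12.
Perimeter = 2(14 + 12) = 52.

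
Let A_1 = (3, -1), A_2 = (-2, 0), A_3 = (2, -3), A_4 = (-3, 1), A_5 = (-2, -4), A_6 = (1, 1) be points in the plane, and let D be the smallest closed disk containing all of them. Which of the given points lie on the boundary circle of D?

By Welzl's lemma the MEC is supported by two points (diametrically opposite) or three points (on a circumcircle).
The minimum enclosing circle is determined by three boundary points: A_1, A_4, A_5.
Their circumcentre is (-5/14, -15/14) with r² = 1105/98.
The farthest remaining point A_3 is at distance² 909/98 ≤ 1105/98.
The points at distance exactly r from the centre are A_1, A_4, A_5 — 3 points.

A_1, A_4, A_5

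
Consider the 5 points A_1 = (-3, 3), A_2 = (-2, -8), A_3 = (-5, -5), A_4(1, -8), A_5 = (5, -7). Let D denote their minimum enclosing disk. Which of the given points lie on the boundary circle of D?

A_1, A_2, A_5

A smallest enclosing disk is always determined by at most three of the input points on its boundary.
The minimum enclosing circle is determined by three boundary points: A_1, A_2, A_5.
Their circumcentre is (29/39, -86/39) with r² = 62525/1521.
The farthest remaining point A_3 is at distance² 62057/1521 ≤ 62525/1521.
The points at distance exactly r from the centre are A_1, A_2, A_5 — 3 points.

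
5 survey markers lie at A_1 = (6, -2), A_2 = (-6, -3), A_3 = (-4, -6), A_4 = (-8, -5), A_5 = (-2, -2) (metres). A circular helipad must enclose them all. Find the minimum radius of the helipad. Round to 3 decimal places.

7.159

A smallest enclosing disk is always determined by at most three of the input points on its boundary.
The farthest pair is A_1–A_4 with squared distance 205. The circle on this segment as diameter has centre (-1, -3.5) and r² = 205/4 = 51.25.
Check A_2: distance² to centre = 25.25 ≤ 51.25, so it lies inside.
All remaining points lie in this disk, and no smaller disk contains both endpoints, so this is the minimum enclosing circle.
r = √(51.25) ≈ 7.159.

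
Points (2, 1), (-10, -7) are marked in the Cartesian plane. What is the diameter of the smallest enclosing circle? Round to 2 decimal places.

The smallest circle enclosing two points has them as diameter endpoints.
Centre = midpoint = (-4, -3); r² = |(2, 1)−(-10, -7)|²/4 = 208/4 = 52.
Diameter = 2r = 2√52 ≈ 14.42.

14.42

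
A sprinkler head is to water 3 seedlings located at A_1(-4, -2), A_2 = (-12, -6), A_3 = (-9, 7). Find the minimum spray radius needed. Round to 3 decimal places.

6.677

Side lengths²: A_1A_2² = 80, A_1A_3² = 106, A_2A_3² = 178.
Since A_2A_3² = 178 < 106 + 80 = 186, the triangle is acute, so the smallest enclosing circle is the circumcircle.
Circumcentre = (-235/23, 10/23), r² = 23585/529.
r = √(23585/529) ≈ 6.677.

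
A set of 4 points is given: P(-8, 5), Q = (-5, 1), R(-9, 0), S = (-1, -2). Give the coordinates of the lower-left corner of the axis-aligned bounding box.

x-range [-9, -1], y-range [-2, 5].
The lower-left corner is (-9, -2).

(-9, -2)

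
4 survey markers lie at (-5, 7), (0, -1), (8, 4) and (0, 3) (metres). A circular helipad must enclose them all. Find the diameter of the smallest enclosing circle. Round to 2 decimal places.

A smallest enclosing disk is always determined by at most three of the input points on its boundary.
The farthest pair is (-5, 7)–(8, 4) with squared distance 178. The circle on this segment as diameter has centre (1.5, 5.5) and r² = 178/4 = 44.5.
Check (0, -1): distance² to centre = 44.5 ≤ 44.5, so it lies inside.
All remaining points lie in this disk, and no smaller disk contains both endpoints, so this is the minimum enclosing circle.
Diameter = 2r = 2√(44.5) ≈ 13.34.

13.34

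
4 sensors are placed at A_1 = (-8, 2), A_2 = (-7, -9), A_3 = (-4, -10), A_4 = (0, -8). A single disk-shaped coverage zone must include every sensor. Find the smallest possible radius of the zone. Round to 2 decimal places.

The minimum enclosing circle is determined by three boundary points: A_1, A_3, A_4.
Their circumcentre is (-33/7, -25/7) with r² = 2050/49.
The farthest remaining point A_2 is at distance² 1700/49 ≤ 2050/49.
r = √(2050/49) ≈ 6.47.

6.47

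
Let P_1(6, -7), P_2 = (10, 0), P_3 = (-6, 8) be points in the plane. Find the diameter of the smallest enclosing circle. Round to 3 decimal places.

19.239

Side lengths²: P_1P_2² = 65, P_1P_3² = 369, P_2P_3² = 320.
Since P_1P_3² = 369 < 320 + 65 = 385, the triangle is acute, so the smallest enclosing circle is the circumcircle.
Circumcentre = (5/12, 5/6), r² = 13325/144.
Diameter = 2r = 2√(13325/144) ≈ 19.239.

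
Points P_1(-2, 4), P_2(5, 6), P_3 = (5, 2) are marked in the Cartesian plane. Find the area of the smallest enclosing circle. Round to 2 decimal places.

Side lengths²: P_1P_2² = 53, P_1P_3² = 53, P_2P_3² = 16.
Since P_1P_3² = 53 < 53 + 16 = 69, the triangle is acute, so the smallest enclosing circle is the circumcircle.
Circumcentre = (25/14, 4), r² = 2809/196.
Area = π·r² = π·2809/196 ≈ 45.02.

45.02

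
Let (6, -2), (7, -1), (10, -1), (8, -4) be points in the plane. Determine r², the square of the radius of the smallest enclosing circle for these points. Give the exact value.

4.42

By Welzl's lemma the MEC is supported by two points (diametrically opposite) or three points (on a circumcircle).
The minimum enclosing circle is determined by three boundary points: (6, -2), (10, -1), (8, -4).
Their circumcentre is (8.1, -1.9) with r² = 4.42.
The farthest remaining point (7, -1) is at distance² 2.02 ≤ 4.42.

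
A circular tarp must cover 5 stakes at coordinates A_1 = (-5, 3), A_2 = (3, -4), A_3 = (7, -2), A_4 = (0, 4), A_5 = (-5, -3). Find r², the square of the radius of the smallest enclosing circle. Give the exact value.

By Welzl's lemma the MEC is supported by two points (diametrically opposite) or three points (on a circumcircle).
The minimum enclosing circle is determined by three boundary points: A_1, A_3, A_5.
Their circumcentre is (19/24, 0) with r² = 24505/576.
The farthest remaining point A_2 is at distance² 12025/576 ≤ 24505/576.

24505/576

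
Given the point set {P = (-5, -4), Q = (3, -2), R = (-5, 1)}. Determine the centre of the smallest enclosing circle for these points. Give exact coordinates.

(-1.375, -1.5)

Side lengths²: PQ² = 68, PR² = 25, QR² = 73.
Since QR² = 73 < 68 + 25 = 93, the triangle is acute, so the smallest enclosing circle is the circumcircle.
Circumcentre = (-1.375, -1.5), r² = 19.390625.
Centre = (-1.375, -1.5).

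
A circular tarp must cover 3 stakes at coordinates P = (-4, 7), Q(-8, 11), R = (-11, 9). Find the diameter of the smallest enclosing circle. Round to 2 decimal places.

Side lengths²: PQ² = 32, PR² = 53, QR² = 13.
Since PR² = 53 ≥ 32 + 13 = 45, the angle opposite PR is not acute, so the smallest enclosing circle has PR as diameter.
Centre = midpoint of PR = (-7.5, 8), r² = 53/4 = 13.25.
Diameter = 2r = 2√(13.25) ≈ 7.28.

7.28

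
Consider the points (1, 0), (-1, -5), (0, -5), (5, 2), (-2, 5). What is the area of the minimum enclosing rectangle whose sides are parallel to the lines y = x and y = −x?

78

In coordinates u = x + y, v = x − y the rectangle is axis-aligned; the map (x,y)→(u,v) scales areas by 2.
u-values: 1, -6, -5, 7, 3; range = 7 − (-6) = 13.
v-values: 1, 4, 5, 3, -7; range = 5 − (-7) = 12.
Area = (13 × 12) / 2 = 78.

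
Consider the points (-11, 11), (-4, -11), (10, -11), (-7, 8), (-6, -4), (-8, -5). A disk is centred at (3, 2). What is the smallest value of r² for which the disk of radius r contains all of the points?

The required radius is the distance from (3, 2) to the farthest point.
Squared distances: 277, 218, 218, 136, 117, 170.
Maximum is 277, attained at (-11, 11).

277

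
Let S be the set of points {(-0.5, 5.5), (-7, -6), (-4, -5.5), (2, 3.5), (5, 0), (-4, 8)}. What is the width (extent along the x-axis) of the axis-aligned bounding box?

12

max x = 5, min x = -7, so width = 12.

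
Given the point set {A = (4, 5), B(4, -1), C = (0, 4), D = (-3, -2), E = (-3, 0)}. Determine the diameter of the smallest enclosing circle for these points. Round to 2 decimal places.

9.90

The farthest pair is A–D with squared distance 98. The circle on this segment as diameter has centre (0.5, 1.5) and r² = 98/4 = 24.5.
Check B: distance² to centre = 18.5 ≤ 24.5, so it lies inside.
All remaining points lie in this disk, and no smaller disk contains both endpoints, so this is the minimum enclosing circle.
Diameter = 2r = 2√(24.5) ≈ 9.90.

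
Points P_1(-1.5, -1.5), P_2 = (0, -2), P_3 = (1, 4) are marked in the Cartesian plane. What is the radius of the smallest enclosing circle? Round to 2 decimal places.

3.06

Side lengths²: P_1P_2² = 2.5, P_1P_3² = 36.5, P_2P_3² = 37.
Since P_2P_3² = 37 < 36.5 + 2.5 = 39, the triangle is acute, so the smallest enclosing circle is the circumcircle.
Circumcentre = (7/38, 20/19), r² = 13505/1444.
r = √(13505/1444) ≈ 3.06.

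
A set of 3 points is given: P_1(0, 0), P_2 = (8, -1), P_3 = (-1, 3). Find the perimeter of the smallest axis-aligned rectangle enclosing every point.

Width = max x − min x = 8 − (-1) = 9.
Height = max y − min y = 3 − (-1) = 4.
Perimeter = 2(9 + 4) = 26.

26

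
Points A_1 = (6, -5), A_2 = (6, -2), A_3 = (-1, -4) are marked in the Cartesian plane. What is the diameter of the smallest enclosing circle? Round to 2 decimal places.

7.35

Side lengths²: A_1A_2² = 9, A_1A_3² = 50, A_2A_3² = 53.
Since A_2A_3² = 53 < 50 + 9 = 59, the triangle is acute, so the smallest enclosing circle is the circumcircle.
Circumcentre = (37/14, -3.5), r² = 1325/98.
Diameter = 2r = 2√(1325/98) ≈ 7.35.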